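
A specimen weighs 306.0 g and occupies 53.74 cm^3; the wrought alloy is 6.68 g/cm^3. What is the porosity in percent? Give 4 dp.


rho_part = 306.0 / 53.74 = 5.69408262 g/cm^3
Porosity = (1 - 5.69408262/6.68)*100 = 14.7592 %


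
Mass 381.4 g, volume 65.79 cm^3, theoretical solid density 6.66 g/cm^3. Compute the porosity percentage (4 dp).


rho_part = 381.4 / 65.79 = 5.79723362 g/cm^3
Porosity = (1 - 5.79723362/6.66)*100 = 12.9545 %


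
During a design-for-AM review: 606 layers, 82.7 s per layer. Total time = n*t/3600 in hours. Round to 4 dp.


t = 606 * 82.7 / 3600 = 13.9212 hrs


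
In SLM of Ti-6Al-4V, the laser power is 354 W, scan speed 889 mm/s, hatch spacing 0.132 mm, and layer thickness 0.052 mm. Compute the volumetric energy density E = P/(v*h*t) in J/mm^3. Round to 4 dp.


E = 354 / (889*0.132*0.052) = 58.0129 J/mm^3


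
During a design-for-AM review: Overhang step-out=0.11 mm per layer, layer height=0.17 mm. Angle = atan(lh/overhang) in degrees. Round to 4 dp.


angle = atan(0.17/0.11) = 57.0948 degrees


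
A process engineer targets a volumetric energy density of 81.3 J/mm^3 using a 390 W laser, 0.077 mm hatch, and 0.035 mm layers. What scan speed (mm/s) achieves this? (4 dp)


v = 390 / (81.3*0.077*0.035) = 1779.9807 mm/s


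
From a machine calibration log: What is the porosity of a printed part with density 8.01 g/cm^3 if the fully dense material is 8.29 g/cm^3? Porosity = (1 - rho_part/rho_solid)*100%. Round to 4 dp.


Porosity = (1-8.01/8.29)*100 = 3.3776 %


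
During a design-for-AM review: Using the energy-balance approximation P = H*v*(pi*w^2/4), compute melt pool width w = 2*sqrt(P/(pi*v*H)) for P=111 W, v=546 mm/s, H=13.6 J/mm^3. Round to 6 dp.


w = 2*sqrt(111/(pi*546*13.6)) = 0.137959 mm


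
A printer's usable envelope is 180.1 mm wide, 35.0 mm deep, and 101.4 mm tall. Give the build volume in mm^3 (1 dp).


V = 180.1 * 35.0 * 101.4 = 639174.9 mm^3


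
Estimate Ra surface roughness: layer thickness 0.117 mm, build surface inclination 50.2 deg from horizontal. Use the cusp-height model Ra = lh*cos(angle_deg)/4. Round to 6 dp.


Ra = 0.117 * cos(50.2) / 4 = 0.018723 mm


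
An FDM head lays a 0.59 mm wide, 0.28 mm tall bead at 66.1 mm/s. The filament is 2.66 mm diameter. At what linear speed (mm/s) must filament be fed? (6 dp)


Q = 0.59 * 0.28 * 66.1 = 10.91972 mm^3/s
A_fil = pi*(2.66/2)^2 = 5.55716324 mm^2
v_feed = 10.91972 / 5.55716324 = 1.964981 mm/s


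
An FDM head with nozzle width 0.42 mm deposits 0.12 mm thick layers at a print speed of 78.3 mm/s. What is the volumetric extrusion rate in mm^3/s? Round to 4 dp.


Rate = 0.42 * 0.12 * 78.3 = 3.9463 mm^3/s


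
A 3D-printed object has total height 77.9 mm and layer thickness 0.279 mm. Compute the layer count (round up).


Layers = ceil(77.9/0.279) = 280


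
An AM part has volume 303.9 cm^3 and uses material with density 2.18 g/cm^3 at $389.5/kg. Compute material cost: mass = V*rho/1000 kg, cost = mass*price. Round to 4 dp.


Mass = 303.9*2.18/1000 = 0.662502 kg
Cost = 0.662502 * 389.5 = 258.0445 $


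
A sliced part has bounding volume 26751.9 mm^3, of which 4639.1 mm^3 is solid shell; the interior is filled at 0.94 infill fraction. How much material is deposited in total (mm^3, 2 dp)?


V_infill = (26751.9 - 4639.1) * 0.94 = 20786.03
V_total = 4639.1 + 20786.03 = 25425.13 mm^3


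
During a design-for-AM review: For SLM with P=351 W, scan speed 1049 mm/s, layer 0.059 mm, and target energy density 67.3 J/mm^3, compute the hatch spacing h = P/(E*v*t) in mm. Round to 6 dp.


h = 351 / (67.3*1049*0.059) = 0.084268 mm


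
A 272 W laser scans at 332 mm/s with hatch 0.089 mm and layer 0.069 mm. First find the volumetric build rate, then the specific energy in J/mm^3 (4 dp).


Build rate = 332 * 0.089 * 0.069 = 2.038812 mm^3/s
SE = 272 / 2.038812 = 133.411 J/mm^3


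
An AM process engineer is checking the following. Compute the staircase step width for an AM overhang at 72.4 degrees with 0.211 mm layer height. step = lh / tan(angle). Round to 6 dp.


step = 0.211 / tan(72.4) = 0.066933 mm


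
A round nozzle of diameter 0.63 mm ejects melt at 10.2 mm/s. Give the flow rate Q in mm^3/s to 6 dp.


A = pi*(0.63/2)^2 = 0.31172453 mm^2
Q = 0.31172453 * 10.2 = 3.17959 mm^3/s


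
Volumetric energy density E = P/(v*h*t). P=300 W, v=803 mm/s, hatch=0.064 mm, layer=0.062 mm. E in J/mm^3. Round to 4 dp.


E = 300 / (803*0.064*0.062) = 94.153 J/mm^3


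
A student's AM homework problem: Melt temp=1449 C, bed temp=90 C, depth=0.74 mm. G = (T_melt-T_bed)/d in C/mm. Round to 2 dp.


G = (1449-90)/0.74 = 1836.49 C/mm


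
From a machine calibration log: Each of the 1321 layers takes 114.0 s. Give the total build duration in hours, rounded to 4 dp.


t = 1321 * 114.0 / 3600 = 41.8317 hrs


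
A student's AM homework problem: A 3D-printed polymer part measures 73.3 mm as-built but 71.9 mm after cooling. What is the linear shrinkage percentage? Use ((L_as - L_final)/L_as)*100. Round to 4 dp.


Shrinkage = ((73.3-71.9)/73.3)*100 = 1.91 %


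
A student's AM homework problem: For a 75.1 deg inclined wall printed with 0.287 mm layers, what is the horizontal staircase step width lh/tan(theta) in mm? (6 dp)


step = 0.287 / tan(75.1) = 0.076365 mm


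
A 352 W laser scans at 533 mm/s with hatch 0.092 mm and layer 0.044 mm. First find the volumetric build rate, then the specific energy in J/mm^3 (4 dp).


Build rate = 533 * 0.092 * 0.044 = 2.157584 mm^3/s
SE = 352 / 2.157584 = 163.1454 J/mm^3


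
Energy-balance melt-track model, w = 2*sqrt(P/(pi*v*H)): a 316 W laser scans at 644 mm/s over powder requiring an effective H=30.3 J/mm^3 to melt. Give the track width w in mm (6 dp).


w = 2*sqrt(316/(pi*644*30.3)) = 0.143593 mm


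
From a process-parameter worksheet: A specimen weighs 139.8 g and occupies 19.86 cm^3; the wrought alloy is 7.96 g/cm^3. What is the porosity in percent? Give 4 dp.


rho_part = 139.8 / 19.86 = 7.03927492 g/cm^3
Porosity = (1 - 7.03927492/7.96)*100 = 11.5669 %


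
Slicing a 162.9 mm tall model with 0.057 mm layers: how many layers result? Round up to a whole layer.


Layers = ceil(162.9/0.057) = 2858


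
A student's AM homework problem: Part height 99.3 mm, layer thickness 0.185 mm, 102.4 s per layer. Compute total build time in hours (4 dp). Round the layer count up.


Layers = ceil(99.3/0.185) = 537
t = 537 * 102.4 / 3600 = 15.2747 hrs


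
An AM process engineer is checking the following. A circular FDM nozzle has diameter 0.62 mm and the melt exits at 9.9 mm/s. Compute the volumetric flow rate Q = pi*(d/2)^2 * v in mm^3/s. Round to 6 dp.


A = pi*(0.62/2)^2 = 0.30190705 mm^2
Q = 0.30190705 * 9.9 = 2.98888 mm^3/s


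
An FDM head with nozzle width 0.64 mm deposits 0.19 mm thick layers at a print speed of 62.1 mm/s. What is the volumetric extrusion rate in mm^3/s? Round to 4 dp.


Rate = 0.64 * 0.19 * 62.1 = 7.5514 mm^3/s


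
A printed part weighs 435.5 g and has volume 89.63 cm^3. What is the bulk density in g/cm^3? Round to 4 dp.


rho = 435.5 / 89.63 = 4.8589 g/cm^3


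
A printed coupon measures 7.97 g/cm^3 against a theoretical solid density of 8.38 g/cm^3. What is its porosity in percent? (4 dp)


Porosity = (1-7.97/8.38)*100 = 4.8926 %


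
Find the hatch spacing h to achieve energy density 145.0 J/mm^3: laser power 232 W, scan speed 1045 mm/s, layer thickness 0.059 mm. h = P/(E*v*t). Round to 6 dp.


h = 232 / (145.0*1045*0.059) = 0.025951 mm


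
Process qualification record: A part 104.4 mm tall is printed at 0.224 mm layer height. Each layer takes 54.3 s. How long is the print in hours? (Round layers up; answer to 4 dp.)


Layers = ceil(104.4/0.224) = 467
t = 467 * 54.3 / 3600 = 7.0439 hrs


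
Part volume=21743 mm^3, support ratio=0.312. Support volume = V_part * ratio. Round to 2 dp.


V_support = 21743 * 0.312 = 6783.82 mm^3


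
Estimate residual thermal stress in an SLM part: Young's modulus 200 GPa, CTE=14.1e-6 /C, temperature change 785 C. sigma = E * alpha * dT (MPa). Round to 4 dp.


sigma = 200*1000 * 14.1e-6 * 785 = 2213.7 MPa


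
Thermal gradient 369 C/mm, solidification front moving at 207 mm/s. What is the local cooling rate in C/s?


CR = 369 * 207 = 76383 C/s


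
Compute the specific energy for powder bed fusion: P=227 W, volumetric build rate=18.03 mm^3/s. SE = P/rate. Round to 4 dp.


SE = 227 / 18.03 = 12.5901 J/mm^3


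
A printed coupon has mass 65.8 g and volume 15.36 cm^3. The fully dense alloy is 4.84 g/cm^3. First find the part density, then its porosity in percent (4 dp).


rho_part = 65.8 / 15.36 = 4.28385417 g/cm^3
Porosity = (1 - 4.28385417/4.84)*100 = 11.4906 %


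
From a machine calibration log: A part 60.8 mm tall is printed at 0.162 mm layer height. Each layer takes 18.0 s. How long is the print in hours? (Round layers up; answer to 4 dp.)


Layers = ceil(60.8/0.162) = 376
t = 376 * 18.0 / 3600 = 1.88 hrs


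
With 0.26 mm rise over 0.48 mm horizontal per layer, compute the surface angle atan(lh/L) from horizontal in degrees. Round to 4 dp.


angle = atan(0.26/0.48) = 28.4429 degrees


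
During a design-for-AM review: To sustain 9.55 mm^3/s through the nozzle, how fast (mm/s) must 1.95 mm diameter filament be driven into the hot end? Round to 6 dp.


A = pi*(1.95/2)^2 = 2.986477
v = 9.55 / 2.986477 = 3.197748 mm/s


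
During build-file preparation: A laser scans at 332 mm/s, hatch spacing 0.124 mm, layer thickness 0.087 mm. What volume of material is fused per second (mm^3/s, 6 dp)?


Rate = 332 * 0.124 * 0.087 = 3.581616 mm^3/s


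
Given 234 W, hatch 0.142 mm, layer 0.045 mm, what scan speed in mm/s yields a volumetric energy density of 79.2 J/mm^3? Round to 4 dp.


v = 234 / (79.2*0.142*0.045) = 462.3702 mm/s


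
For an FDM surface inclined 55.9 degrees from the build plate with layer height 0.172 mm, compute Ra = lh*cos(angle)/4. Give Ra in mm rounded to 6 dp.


Ra = 0.172 * cos(55.9) / 4 = 0.024107 mm


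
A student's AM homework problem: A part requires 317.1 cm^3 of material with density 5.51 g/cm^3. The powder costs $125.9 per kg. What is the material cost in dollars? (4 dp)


Mass = 317.1*5.51/1000 = 1.747221 kg
Cost = 1.747221 * 125.9 = 219.9751 $


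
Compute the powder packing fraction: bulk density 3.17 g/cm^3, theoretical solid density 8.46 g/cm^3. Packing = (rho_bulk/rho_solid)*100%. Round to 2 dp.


Packing = (3.17/8.46)*100 = 37.47 %


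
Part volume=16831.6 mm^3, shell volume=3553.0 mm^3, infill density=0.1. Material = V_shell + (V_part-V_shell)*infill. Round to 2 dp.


V_infill = (16831.6 - 3553.0) * 0.1 = 1327.86
V_total = 3553.0 + 1327.86 = 4880.86 mm^3


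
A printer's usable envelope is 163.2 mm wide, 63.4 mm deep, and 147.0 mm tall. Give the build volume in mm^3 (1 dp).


V = 163.2 * 63.4 * 147.0 = 1520991.4 mm^3


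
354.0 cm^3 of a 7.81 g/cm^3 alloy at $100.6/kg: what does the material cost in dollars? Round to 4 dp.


Mass = 354.0*7.81/1000 = 2.76474 kg
Cost = 2.76474 * 100.6 = 278.1328 $


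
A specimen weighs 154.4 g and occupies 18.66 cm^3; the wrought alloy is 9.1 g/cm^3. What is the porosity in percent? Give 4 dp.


rho_part = 154.4 / 18.66 = 8.27438371 g/cm^3
Porosity = (1 - 8.27438371/9.1)*100 = 9.0727 %


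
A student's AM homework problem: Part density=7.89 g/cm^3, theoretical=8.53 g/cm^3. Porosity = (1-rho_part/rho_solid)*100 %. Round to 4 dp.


Porosity = (1-7.89/8.53)*100 = 7.5029 %


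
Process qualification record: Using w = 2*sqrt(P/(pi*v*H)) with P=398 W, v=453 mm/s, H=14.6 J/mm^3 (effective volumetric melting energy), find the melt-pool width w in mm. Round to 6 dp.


w = 2*sqrt(398/(pi*453*14.6)) = 0.276803 mm


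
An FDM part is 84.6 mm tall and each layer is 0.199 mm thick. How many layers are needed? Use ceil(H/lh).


Layers = ceil(84.6/0.199) = 426


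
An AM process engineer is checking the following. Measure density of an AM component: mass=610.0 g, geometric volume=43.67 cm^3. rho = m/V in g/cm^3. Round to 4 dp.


rho = 610.0 / 43.67 = 13.9684 g/cm^3


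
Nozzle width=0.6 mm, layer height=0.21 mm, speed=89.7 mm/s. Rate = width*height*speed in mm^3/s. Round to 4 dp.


Rate = 0.6 * 0.21 * 89.7 = 11.3022 mm^3/s


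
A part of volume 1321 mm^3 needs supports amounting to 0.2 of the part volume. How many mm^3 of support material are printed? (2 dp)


V_support = 1321 * 0.2 = 264.2 mm^3


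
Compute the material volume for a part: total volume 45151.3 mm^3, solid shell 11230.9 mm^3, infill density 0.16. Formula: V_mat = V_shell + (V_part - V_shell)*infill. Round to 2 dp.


V_infill = (45151.3 - 11230.9) * 0.16 = 5427.26
V_total = 11230.9 + 5427.26 = 16658.16 mm^3


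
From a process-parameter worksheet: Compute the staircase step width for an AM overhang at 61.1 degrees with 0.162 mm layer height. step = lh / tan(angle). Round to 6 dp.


step = 0.162 / tan(61.1) = 0.089429 mm


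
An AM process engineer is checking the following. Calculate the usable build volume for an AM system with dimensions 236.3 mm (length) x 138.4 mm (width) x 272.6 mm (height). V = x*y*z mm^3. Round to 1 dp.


V = 236.3 * 138.4 * 272.6 = 8915088.6 mm^3


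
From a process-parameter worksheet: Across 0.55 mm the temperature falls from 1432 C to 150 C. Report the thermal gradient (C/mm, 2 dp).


G = (1432-150)/0.55 = 2330.91 C/mm


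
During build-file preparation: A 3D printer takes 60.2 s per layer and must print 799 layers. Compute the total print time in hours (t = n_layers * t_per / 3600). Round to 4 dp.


t = 799 * 60.2 / 3600 = 13.3611 hrs


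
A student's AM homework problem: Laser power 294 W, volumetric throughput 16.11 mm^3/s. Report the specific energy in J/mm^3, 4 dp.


SE = 294 / 16.11 = 18.2495 J/mm^3


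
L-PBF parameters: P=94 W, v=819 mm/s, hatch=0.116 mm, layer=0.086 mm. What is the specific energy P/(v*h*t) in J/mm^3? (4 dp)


Build rate = 819 * 0.116 * 0.086 = 8.170344 mm^3/s
SE = 94 / 8.170344 = 11.505 J/mm^3


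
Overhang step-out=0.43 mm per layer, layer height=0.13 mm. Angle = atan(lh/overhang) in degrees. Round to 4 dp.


angle = atan(0.13/0.43) = 16.8214 degrees


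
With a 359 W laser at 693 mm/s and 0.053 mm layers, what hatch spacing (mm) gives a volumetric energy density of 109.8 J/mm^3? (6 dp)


h = 359 / (109.8*693*0.053) = 0.089019 mm


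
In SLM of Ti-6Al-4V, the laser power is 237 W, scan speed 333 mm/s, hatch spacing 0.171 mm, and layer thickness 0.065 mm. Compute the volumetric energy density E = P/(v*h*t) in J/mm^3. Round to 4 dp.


E = 237 / (333*0.171*0.065) = 64.0316 J/mm^3


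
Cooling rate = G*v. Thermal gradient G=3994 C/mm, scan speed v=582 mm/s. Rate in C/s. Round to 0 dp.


CR = 3994 * 582 = 2324508 C/s


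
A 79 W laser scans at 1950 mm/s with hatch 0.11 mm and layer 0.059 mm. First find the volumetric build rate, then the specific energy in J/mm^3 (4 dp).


Build rate = 1950 * 0.11 * 0.059 = 12.6555 mm^3/s
SE = 79 / 12.6555 = 6.2423 J/mm^3


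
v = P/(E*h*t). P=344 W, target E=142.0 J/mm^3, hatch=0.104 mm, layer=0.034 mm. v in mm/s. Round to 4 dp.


v = 344 / (142.0*0.104*0.034) = 685.1061 mm/s


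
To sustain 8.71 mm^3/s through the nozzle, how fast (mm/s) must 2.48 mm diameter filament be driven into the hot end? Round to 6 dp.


A = pi*(2.48/2)^2 = 4.830513
v = 8.71 / 4.830513 = 1.803121 mm/s


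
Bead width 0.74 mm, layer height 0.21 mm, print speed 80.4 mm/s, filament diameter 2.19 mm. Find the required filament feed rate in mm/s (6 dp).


Q = 0.74 * 0.21 * 80.4 = 12.49416 mm^3/s
A_fil = pi*(2.19/2)^2 = 3.76684813 mm^2
v_feed = 12.49416 / 3.76684813 = 3.316874 mm/s


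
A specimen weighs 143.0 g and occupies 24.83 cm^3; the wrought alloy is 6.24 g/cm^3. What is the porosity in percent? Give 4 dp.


rho_part = 143.0 / 24.83 = 5.7591623 g/cm^3
Porosity = (1 - 5.7591623/6.24)*100 = 7.7057 %


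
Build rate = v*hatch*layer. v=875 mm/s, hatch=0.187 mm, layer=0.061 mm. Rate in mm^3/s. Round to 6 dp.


Rate = 875 * 0.187 * 0.061 = 9.981125 mm^3/s


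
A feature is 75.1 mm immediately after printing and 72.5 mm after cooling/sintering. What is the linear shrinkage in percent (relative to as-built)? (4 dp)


Shrinkage = ((75.1-72.5)/75.1)*100 = 3.4621 %


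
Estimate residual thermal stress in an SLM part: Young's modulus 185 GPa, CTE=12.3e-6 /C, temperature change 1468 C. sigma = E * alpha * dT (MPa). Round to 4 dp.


sigma = 185*1000 * 12.3e-6 * 1468 = 3340.434 MPa


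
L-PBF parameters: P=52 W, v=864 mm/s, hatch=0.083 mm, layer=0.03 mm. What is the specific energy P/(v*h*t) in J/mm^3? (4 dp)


Build rate = 864 * 0.083 * 0.03 = 2.15136 mm^3/s
SE = 52 / 2.15136 = 24.1708 J/mm^3


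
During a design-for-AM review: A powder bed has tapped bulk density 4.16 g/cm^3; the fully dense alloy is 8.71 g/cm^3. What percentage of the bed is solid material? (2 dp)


Packing = (4.16/8.71)*100 = 47.76 %


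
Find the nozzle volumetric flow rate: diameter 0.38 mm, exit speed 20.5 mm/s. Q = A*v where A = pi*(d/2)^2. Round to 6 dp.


A = pi*(0.38/2)^2 = 0.11341149 mm^2
Q = 0.11341149 * 20.5 = 2.324936 mm^3/s


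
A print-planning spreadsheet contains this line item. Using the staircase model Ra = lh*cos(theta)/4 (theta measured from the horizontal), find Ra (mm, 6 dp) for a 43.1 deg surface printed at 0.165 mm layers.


Ra = 0.165 * cos(43.1) / 4 = 0.030119 mm


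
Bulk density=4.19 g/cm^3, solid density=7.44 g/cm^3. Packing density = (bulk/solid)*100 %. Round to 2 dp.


Packing = (4.19/7.44)*100 = 56.32 %


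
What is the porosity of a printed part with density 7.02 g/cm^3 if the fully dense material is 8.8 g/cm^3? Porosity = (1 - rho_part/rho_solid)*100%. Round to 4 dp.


Porosity = (1-7.02/8.8)*100 = 20.2273 %


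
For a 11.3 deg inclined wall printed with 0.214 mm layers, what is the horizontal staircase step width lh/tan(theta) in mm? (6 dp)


step = 0.214 / tan(11.3) = 1.070965 mm


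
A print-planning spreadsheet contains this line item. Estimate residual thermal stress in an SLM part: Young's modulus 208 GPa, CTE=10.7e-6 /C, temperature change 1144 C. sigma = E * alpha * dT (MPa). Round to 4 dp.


sigma = 208*1000 * 10.7e-6 * 1144 = 2546.0864 MPa


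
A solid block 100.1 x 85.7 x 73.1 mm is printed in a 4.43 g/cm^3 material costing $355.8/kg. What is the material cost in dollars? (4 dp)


V = 100.1 * 85.7 * 73.1 = 627093.467 mm^3 = 627.093467 cm^3
Mass = 627.093467 * 4.43 / 1000 = 2.77802406 kg
Cost = 2.77802406 * 355.8 = 988.421 $


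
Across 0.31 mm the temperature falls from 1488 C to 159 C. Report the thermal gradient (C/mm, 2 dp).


G = (1488-159)/0.31 = 4287.1 C/mm


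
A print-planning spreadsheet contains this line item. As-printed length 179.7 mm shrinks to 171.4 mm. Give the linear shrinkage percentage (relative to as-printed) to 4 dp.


Shrinkage = ((179.7-171.4)/179.7)*100 = 4.6188 %


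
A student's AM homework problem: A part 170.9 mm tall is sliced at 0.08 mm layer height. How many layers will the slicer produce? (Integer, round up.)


Layers = ceil(170.9/0.08) = 2137


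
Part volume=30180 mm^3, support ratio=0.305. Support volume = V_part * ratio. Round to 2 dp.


V_support = 30180 * 0.305 = 9204.9 mm^3


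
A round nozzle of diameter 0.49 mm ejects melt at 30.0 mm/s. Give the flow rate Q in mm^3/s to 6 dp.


A = pi*(0.49/2)^2 = 0.1885741 mm^2
Q = 0.1885741 * 30.0 = 5.657223 mm^3/s


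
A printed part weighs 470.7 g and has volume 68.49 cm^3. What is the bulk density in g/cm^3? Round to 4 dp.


rho = 470.7 / 68.49 = 6.8725 g/cm^3


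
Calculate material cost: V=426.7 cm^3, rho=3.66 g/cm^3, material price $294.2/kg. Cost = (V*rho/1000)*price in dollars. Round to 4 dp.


Mass = 426.7*3.66/1000 = 1.561722 kg
Cost = 1.561722 * 294.2 = 459.4586 $


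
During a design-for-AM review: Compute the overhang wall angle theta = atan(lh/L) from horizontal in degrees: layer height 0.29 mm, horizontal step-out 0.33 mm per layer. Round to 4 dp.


angle = atan(0.29/0.33) = 41.3086 degrees


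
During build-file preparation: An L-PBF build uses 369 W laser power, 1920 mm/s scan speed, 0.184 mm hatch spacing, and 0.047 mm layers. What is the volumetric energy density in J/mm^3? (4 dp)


E = 369 / (1920*0.184*0.047) = 22.2233 J/mm^3


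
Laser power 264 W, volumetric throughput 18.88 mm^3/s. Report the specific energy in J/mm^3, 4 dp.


SE = 264 / 18.88 = 13.9831 J/mm^3


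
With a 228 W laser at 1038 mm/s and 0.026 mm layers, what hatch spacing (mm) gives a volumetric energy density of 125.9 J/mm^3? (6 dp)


h = 228 / (125.9*1038*0.026) = 0.067102 mm


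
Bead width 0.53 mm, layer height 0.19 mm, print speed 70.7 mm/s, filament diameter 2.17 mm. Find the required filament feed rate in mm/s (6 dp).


Q = 0.53 * 0.19 * 70.7 = 7.11949 mm^3/s
A_fil = pi*(2.17/2)^2 = 3.69836141 mm^2
v_feed = 7.11949 / 3.69836141 = 1.925039 mm/s


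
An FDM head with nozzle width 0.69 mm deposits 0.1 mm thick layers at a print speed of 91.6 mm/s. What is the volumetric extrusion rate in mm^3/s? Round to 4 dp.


Rate = 0.69 * 0.1 * 91.6 = 6.3204 mm^3/s


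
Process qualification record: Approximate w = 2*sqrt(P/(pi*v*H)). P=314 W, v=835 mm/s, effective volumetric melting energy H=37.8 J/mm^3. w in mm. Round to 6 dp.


w = 2*sqrt(314/(pi*835*37.8)) = 0.112546 mm


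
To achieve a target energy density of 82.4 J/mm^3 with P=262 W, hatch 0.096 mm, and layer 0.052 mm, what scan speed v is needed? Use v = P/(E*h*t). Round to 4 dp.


v = 262 / (82.4*0.096*0.052) = 636.9414 mm/s


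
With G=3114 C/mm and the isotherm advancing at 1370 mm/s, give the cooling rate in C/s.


CR = 3114 * 1370 = 4266180 C/s


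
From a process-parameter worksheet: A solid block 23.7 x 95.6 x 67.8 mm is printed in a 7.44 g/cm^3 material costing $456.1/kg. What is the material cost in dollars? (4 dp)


V = 23.7 * 95.6 * 67.8 = 153615.816 mm^3 = 153.615816 cm^3
Mass = 153.615816 * 7.44 / 1000 = 1.14290167 kg
Cost = 1.14290167 * 456.1 = 521.2775 $


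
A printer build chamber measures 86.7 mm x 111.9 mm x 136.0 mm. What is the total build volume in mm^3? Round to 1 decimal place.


V = 86.7 * 111.9 * 136.0 = 1319435.3 mm^3


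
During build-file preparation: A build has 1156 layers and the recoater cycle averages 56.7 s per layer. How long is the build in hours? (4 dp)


t = 1156 * 56.7 / 3600 = 18.207 hrs


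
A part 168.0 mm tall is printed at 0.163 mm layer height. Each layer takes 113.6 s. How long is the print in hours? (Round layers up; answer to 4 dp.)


Layers = ceil(168.0/0.163) = 1031
t = 1031 * 113.6 / 3600 = 32.5338 hrs


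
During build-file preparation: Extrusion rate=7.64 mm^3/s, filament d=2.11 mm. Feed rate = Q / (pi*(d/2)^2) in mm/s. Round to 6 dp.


A = pi*(2.11/2)^2 = 3.496671
v = 7.64 / 3.496671 = 2.184935 mm/s


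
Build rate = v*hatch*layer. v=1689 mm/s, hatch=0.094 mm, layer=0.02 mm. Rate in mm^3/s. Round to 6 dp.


Rate = 1689 * 0.094 * 0.02 = 3.17532 mm^3/s


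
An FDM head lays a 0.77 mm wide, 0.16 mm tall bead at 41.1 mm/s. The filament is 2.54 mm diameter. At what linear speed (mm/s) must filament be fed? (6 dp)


Q = 0.77 * 0.16 * 41.1 = 5.06352 mm^3/s
A_fil = pi*(2.54/2)^2 = 5.06707479 mm^2
v_feed = 5.06352 / 5.06707479 = 0.999298 mm/s


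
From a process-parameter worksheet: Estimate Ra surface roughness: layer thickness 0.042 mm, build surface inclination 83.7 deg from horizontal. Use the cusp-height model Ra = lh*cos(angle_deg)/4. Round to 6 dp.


Ra = 0.042 * cos(83.7) / 4 = 0.001152 mm


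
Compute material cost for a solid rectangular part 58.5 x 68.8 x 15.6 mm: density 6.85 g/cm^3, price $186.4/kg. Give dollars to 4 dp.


V = 58.5 * 68.8 * 15.6 = 62786.88 mm^3 = 62.78688 cm^3
Mass = 62.78688 * 6.85 / 1000 = 0.43009013 kg
Cost = 0.43009013 * 186.4 = 80.1688 $


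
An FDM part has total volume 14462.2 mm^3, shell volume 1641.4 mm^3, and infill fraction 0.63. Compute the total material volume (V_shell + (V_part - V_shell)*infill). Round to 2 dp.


V_infill = (14462.2 - 1641.4) * 0.63 = 8077.1
V_total = 1641.4 + 8077.1 = 9718.5 mm^3


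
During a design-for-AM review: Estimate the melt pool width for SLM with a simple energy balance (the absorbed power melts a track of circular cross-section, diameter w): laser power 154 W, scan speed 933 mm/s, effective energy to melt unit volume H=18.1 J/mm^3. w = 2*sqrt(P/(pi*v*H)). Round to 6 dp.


w = 2*sqrt(154/(pi*933*18.1)) = 0.107754 mm


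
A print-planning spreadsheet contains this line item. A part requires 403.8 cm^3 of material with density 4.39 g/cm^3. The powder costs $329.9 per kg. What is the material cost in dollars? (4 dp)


Mass = 403.8*4.39/1000 = 1.772682 kg
Cost = 1.772682 * 329.9 = 584.8078 $


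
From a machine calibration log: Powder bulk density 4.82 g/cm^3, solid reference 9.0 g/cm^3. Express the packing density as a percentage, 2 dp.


Packing = (4.82/9.0)*100 = 53.56 %


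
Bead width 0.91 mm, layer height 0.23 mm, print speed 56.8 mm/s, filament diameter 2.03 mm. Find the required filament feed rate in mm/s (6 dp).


Q = 0.91 * 0.23 * 56.8 = 11.88824 mm^3/s
A_fil = pi*(2.03/2)^2 = 3.23654729 mm^2
v_feed = 11.88824 / 3.23654729 = 3.673124 mm/s


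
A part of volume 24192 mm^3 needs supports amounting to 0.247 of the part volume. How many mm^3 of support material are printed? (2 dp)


V_support = 24192 * 0.247 = 5975.42 mm^3


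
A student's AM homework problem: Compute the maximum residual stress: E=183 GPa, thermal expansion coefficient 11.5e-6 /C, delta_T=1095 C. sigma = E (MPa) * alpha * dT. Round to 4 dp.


sigma = 183*1000 * 11.5e-6 * 1095 = 2304.4275 MPa


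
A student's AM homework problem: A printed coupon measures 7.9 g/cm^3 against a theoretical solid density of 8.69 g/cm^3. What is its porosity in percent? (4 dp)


Porosity = (1-7.9/8.69)*100 = 9.0909 %


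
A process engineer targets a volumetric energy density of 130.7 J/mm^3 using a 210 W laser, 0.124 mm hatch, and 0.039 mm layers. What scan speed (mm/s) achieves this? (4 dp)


v = 210 / (130.7*0.124*0.039) = 332.2442 mm/s


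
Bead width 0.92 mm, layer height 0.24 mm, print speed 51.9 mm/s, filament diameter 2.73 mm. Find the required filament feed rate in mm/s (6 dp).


Q = 0.92 * 0.24 * 51.9 = 11.45952 mm^3/s
A_fil = pi*(2.73/2)^2 = 5.85349397 mm^2
v_feed = 11.45952 / 5.85349397 = 1.957723 mm/s


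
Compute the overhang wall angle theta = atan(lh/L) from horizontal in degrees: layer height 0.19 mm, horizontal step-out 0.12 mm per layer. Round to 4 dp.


angle = atan(0.19/0.12) = 57.7244 degrees


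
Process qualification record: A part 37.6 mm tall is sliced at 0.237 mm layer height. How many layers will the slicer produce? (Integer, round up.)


Layers = ceil(37.6/0.237) = 159


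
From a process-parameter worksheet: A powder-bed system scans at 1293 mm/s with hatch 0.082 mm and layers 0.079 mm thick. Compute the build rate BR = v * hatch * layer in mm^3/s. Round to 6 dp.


Rate = 1293 * 0.082 * 0.079 = 8.376054 mm^3/s


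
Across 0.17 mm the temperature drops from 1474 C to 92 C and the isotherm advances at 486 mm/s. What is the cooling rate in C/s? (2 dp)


G = (1474-92)/0.17 = 8129.41176471 C/mm
CR = 8129.41176471 * 486 = 3950894.12 C/s


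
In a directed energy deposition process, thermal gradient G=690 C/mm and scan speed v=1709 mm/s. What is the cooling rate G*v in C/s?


CR = 690 * 1709 = 1179210 C/s


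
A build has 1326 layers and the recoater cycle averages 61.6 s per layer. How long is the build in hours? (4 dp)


t = 1326 * 61.6 / 3600 = 22.6893 hrs


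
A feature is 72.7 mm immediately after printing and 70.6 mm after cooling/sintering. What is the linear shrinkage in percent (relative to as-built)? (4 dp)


Shrinkage = ((72.7-70.6)/72.7)*100 = 2.8886 %


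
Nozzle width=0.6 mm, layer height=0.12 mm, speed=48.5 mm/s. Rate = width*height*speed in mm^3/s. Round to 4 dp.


Rate = 0.6 * 0.12 * 48.5 = 3.492 mm^3/s


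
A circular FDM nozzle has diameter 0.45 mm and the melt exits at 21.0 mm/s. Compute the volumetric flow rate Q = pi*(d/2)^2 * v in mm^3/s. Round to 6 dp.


A = pi*(0.45/2)^2 = 0.15904313 mm^2
Q = 0.15904313 * 21.0 = 3.339906 mm^3/s


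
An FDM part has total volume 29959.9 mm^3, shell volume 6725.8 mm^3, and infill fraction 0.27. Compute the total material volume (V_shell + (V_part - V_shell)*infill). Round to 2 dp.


V_infill = (29959.9 - 6725.8) * 0.27 = 6273.21
V_total = 6725.8 + 6273.21 = 12999.01 mm^3


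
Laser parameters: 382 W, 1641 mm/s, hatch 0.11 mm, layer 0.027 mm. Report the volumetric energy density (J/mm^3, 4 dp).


E = 382 / (1641*0.11*0.027) = 78.3787 J/mm^3


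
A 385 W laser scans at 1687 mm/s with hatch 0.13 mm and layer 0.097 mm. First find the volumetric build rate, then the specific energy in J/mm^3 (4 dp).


Build rate = 1687 * 0.13 * 0.097 = 21.27307 mm^3/s
SE = 385 / 21.27307 = 18.098 J/mm^3


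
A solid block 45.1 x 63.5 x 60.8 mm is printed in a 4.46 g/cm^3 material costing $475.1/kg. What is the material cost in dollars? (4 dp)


V = 45.1 * 63.5 * 60.8 = 174122.08 mm^3 = 174.12208 cm^3
Mass = 174.12208 * 4.46 / 1000 = 0.77658448 kg
Cost = 0.77658448 * 475.1 = 368.9553 $


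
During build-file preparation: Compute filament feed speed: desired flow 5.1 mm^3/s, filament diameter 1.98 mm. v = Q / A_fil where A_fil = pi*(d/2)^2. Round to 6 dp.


A = pi*(1.98/2)^2 = 3.079075
v = 5.1 / 3.079075 = 1.656342 mm/s


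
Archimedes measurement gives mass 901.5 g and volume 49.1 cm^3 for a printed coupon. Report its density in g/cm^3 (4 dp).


rho = 901.5 / 49.1 = 18.3605 g/cm^3


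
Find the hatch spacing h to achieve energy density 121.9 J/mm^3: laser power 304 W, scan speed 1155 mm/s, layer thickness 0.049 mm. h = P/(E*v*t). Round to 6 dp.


h = 304 / (121.9*1155*0.049) = 0.044065 mm


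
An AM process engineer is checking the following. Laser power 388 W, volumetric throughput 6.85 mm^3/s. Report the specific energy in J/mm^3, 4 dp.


SE = 388 / 6.85 = 56.6423 J/mm^3


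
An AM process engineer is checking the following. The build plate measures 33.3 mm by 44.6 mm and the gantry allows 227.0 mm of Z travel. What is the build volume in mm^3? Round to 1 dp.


V = 33.3 * 44.6 * 227.0 = 337135.9 mm^3


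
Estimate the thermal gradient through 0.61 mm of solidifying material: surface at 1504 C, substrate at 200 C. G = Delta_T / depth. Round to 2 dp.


G = (1504-200)/0.61 = 2137.7 C/mm


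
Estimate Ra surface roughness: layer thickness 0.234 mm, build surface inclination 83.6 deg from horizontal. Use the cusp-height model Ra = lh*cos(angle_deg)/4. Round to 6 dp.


Ra = 0.234 * cos(83.6) / 4 = 0.006521 mm


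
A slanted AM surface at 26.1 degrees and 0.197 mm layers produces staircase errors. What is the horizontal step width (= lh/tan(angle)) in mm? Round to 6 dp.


step = 0.197 / tan(26.1) = 0.402127 mm


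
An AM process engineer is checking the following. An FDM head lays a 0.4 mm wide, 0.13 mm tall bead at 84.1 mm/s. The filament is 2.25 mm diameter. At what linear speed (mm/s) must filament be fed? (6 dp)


Q = 0.4 * 0.13 * 84.1 = 4.3732 mm^3/s
A_fil = pi*(2.25/2)^2 = 3.9760782 mm^2
v_feed = 4.3732 / 3.9760782 = 1.099878 mm/s


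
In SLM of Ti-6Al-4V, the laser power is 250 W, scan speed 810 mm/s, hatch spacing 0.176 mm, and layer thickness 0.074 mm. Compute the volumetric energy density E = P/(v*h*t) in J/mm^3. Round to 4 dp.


E = 250 / (810*0.176*0.074) = 23.6979 J/mm^3


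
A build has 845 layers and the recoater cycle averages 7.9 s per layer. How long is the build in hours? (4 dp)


t = 845 * 7.9 / 3600 = 1.8543 hrs


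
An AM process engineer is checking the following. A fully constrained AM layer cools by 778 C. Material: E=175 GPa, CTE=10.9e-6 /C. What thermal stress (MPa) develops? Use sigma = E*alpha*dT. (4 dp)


sigma = 175*1000 * 10.9e-6 * 778 = 1484.035 MPa


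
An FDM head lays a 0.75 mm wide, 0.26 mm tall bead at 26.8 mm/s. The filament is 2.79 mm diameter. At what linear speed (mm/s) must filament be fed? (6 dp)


Q = 0.75 * 0.26 * 26.8 = 5.226 mm^3/s
A_fil = pi*(2.79/2)^2 = 6.11361784 mm^2
v_feed = 5.226 / 6.11361784 = 0.854813 mm/s


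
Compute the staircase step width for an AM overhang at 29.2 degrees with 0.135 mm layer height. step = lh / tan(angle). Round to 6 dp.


step = 0.135 / tan(29.2) = 0.241554 mm


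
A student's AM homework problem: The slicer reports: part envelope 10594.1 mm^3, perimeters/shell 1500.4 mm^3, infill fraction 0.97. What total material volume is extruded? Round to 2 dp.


V_infill = (10594.1 - 1500.4) * 0.97 = 8820.89
V_total = 1500.4 + 8820.89 = 10321.29 mm^3


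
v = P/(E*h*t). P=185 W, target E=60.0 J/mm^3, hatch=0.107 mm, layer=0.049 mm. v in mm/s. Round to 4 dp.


v = 185 / (60.0*0.107*0.049) = 588.0857 mm/s


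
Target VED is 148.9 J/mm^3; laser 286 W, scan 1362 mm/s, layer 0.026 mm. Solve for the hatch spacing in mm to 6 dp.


h = 286 / (148.9*1362*0.026) = 0.05424 mm


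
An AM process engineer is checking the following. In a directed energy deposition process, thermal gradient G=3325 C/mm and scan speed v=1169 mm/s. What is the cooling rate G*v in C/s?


CR = 3325 * 1169 = 3886925 C/s


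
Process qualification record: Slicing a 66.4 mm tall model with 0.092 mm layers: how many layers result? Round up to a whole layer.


Layers = ceil(66.4/0.092) = 722


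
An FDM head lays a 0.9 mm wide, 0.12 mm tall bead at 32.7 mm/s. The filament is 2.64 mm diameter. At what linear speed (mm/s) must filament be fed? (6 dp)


Q = 0.9 * 0.12 * 32.7 = 3.5316 mm^3/s
A_fil = pi*(2.64/2)^2 = 5.47391104 mm^2
v_feed = 3.5316 / 5.47391104 = 0.645169 mm/s


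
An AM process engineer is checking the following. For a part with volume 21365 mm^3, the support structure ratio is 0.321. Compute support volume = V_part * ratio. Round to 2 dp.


V_support = 21365 * 0.321 = 6858.17 mm^3


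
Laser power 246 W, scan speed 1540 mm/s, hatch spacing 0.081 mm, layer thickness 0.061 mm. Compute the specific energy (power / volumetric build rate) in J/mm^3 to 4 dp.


Build rate = 1540 * 0.081 * 0.061 = 7.60914 mm^3/s
SE = 246 / 7.60914 = 32.3295 J/mm^3


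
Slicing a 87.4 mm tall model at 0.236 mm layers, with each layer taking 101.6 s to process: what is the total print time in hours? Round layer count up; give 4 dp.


Layers = ceil(87.4/0.236) = 371
t = 371 * 101.6 / 3600 = 10.4704 hrs


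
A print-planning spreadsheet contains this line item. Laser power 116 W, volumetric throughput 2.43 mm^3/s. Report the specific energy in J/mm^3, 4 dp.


SE = 116 / 2.43 = 47.7366 J/mm^3


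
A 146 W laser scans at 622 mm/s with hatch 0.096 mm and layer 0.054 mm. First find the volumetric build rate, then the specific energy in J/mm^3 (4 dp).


Build rate = 622 * 0.096 * 0.054 = 3.224448 mm^3/s
SE = 146 / 3.224448 = 45.2791 J/mm^3


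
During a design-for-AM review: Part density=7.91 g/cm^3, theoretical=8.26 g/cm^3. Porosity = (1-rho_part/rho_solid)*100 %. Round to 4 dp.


Porosity = (1-7.91/8.26)*100 = 4.2373 %


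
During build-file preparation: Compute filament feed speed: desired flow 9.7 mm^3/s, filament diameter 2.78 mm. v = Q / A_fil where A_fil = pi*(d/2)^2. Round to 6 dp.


A = pi*(2.78/2)^2 = 6.069871
v = 9.7 / 6.069871 = 1.598057 mm/s


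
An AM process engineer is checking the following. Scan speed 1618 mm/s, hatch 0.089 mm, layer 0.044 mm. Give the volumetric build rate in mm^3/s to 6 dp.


Rate = 1618 * 0.089 * 0.044 = 6.336088 mm^3/s


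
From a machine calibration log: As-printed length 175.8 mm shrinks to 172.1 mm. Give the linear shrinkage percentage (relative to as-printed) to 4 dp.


Shrinkage = ((175.8-172.1)/175.8)*100 = 2.1047 %


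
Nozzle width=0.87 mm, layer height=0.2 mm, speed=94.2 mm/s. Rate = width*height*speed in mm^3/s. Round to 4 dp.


Rate = 0.87 * 0.2 * 94.2 = 16.3908 mm^3/s


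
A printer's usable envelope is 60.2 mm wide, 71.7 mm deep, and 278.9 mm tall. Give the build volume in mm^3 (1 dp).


V = 60.2 * 71.7 * 278.9 = 1203827.2 mm^3


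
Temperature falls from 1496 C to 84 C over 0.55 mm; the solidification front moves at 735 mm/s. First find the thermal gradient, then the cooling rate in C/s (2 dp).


G = (1496-84)/0.55 = 2567.27272727 C/mm
CR = 2567.27272727 * 735 = 1886945.45 C/s


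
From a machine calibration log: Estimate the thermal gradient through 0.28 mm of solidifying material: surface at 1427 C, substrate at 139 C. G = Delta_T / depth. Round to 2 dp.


G = (1427-139)/0.28 = 4600.0 C/mm


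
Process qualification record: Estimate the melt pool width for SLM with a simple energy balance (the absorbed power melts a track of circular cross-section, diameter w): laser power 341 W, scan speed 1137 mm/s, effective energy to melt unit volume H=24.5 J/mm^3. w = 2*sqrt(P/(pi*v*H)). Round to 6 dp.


w = 2*sqrt(341/(pi*1137*24.5)) = 0.124844 mm


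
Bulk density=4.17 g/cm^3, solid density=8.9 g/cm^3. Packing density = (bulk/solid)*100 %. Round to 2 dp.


Packing = (4.17/8.9)*100 = 46.85 %


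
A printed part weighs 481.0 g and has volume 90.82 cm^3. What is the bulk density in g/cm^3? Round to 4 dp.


rho = 481.0 / 90.82 = 5.2962 g/cm^3


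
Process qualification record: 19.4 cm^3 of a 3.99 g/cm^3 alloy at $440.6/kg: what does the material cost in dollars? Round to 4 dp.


Mass = 19.4*3.99/1000 = 0.077406 kg
Cost = 0.077406 * 440.6 = 34.1051 $


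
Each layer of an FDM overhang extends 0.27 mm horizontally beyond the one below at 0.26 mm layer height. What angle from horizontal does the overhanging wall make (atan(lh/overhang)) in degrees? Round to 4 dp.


angle = atan(0.26/0.27) = 43.9191 degrees


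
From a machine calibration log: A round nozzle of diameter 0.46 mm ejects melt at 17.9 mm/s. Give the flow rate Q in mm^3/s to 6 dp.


A = pi*(0.46/2)^2 = 0.16619025 mm^2
Q = 0.16619025 * 17.9 = 2.974805 mm^3/s


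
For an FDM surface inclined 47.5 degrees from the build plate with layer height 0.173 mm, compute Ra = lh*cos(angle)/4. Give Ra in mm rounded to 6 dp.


Ra = 0.173 * cos(47.5) / 4 = 0.029219 mm


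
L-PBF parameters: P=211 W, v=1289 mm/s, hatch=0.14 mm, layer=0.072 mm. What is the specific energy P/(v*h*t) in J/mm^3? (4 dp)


Build rate = 1289 * 0.14 * 0.072 = 12.99312 mm^3/s
SE = 211 / 12.99312 = 16.2394 J/mm^3


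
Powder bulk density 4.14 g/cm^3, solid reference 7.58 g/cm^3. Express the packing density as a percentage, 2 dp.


Packing = (4.14/7.58)*100 = 54.62 %


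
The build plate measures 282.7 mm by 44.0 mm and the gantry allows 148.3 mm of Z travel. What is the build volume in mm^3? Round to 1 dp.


V = 282.7 * 44.0 * 148.3 = 1844674.0 mm^3


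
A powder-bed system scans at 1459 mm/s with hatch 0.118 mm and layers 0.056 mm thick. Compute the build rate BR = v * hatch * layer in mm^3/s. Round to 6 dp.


Rate = 1459 * 0.118 * 0.056 = 9.641072 mm^3/s


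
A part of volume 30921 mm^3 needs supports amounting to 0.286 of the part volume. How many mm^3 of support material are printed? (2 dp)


V_support = 30921 * 0.286 = 8843.41 mm^3


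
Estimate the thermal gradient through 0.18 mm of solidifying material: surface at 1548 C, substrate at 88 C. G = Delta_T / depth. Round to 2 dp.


G = (1548-88)/0.18 = 8111.11 C/mm


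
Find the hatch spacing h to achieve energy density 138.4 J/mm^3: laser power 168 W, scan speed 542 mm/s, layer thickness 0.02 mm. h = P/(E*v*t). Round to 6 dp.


h = 168 / (138.4*542*0.02) = 0.111981 mm
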